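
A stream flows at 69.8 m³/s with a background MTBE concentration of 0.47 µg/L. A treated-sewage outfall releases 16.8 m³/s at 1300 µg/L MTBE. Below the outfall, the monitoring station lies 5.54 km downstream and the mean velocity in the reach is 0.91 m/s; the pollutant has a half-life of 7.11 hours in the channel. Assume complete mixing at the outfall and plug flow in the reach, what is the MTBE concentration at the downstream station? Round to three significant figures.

214 µg/L

Conservation of mass: C = (69.80·0.4700 + 16.80·1300) / 86.60 = 21870/86.60 = 252.6 µg/L.
Travel time t = 5.54·1000 / 0.91 = 6088 s = 1.691 h.
Half-life 7.11 h → k = ln 2 / 7.11 = 0.09749 h⁻¹ = 2.340 d⁻¹.
Decay over the reach: 252.6·exp(−kt) = 252.6·0.8480 = 214.2 µg/L.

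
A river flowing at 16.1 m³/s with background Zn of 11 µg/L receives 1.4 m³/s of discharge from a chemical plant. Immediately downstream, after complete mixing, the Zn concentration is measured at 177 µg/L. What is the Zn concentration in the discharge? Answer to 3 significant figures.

Mass balance: 16.10·11.00 + 1.400·Cₑ = 17.50·177.0
→ Cₑ = (17.50·177.0 − 16.10·11.00) / 1.400 = 2086 µg/L.

2090 µg/L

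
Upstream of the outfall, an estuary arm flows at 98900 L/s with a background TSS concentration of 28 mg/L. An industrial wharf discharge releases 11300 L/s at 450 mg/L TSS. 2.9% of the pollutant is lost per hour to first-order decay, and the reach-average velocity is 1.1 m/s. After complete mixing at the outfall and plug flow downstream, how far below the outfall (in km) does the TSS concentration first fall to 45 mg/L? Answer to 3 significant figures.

61.9 km

Mass balance: C = (98900·28.00 + 11300·450.0) / 110200 = 7854000/110200 = 71.27 mg/L.
2.9%/h lost → k = −ln(1 − 0.029) = 0.02943 h⁻¹.
Set 71.27·exp(−k·t) = 45 → t = ln(71.27/45)/k = 56250 s = 15.63 h.
Distance = v·t = 1.1·56250 = 61880 m = 61.88 km.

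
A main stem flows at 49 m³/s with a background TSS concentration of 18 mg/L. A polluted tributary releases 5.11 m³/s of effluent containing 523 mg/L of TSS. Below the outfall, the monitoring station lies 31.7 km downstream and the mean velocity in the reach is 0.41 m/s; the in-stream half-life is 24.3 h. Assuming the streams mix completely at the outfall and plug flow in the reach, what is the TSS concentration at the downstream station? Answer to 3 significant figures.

35.6 mg/L

Mixed concentration C = ΣQC/ΣQ = (49.00·18.00 + 5.110·523.0) / 54.11 = 3555/54.11 = 65.69 mg/L.
Travel time t = 31.7·1000 / 0.41 = 77320 s = 21.48 h.
Half-life 24.3 h → k = ln 2 / 24.3 = 0.02852 h⁻¹ = 0.6846 d⁻¹.
Applying C = C₀e^(−kt): 65.69 × 0.5419 = 35.60 mg/L.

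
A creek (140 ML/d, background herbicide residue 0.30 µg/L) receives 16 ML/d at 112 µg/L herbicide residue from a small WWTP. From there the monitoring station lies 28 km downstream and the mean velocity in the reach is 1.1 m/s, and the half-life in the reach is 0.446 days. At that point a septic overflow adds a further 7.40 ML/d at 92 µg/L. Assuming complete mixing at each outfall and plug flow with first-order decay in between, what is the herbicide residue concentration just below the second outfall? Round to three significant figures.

11.3 µg/L

Mass balance: C = (140.0·0.3000 + 16.00·112.0) / 156.0 = 1834/156.0 = 11.76 µg/L; combined flow 156.0 ML/d.
Travel time t = 28·1000 / 1.1 = 25450 s = 7.071 h.
Half-life 0.446 d → k = ln 2 / 0.446 = 1.554 d⁻¹.
Decay over the reach: 11.76·exp(−kt) = 11.76·0.6326 = 7.437 µg/L.
At the second outfall, C = (156.0·7.437 + 7.400·92.00) / (156.0 + 7.400) = 11.27 µg/L.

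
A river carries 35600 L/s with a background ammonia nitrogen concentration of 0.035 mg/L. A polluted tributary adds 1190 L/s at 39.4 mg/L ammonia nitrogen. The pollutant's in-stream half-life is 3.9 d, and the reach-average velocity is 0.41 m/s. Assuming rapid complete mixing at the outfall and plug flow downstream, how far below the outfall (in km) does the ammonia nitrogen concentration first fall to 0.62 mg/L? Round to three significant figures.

Mass balance: C = (35600·0.03500 + 1190·39.40) / 36790 = 48130/36790 = 1.308 mg/L.
Half-life 3.9 d → k = ln 2 / 3.9 = 0.1777 d⁻¹.
Set 1.308·exp(−k·t) = 0.62 → t = ln(1.308/0.62)/k = 363000 s = 100.8 h.
Distance = v·t = 0.41·363000 = 148800 m = 148.8 km.

149 km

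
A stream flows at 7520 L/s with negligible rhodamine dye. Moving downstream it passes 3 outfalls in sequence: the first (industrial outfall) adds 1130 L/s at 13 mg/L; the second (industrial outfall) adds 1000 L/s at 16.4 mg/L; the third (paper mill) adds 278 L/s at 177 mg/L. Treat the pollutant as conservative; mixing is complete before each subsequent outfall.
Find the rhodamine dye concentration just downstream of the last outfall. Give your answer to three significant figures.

8.09 mg/L

Outfall 1: combined Q = 8650 L/s; C = (7520·0 + 1130·13.00)/8650 = 1.698 mg/L.
Outfall 2: combined Q = 9650 L/s; C = (8650·1.698 + 1000·16.40)/9650 = 3.222 mg/L.
Outfall 3: combined Q = 9928 L/s; C = (9650·3.222 + 278.0·177.0)/9928 = 8.088 mg/L.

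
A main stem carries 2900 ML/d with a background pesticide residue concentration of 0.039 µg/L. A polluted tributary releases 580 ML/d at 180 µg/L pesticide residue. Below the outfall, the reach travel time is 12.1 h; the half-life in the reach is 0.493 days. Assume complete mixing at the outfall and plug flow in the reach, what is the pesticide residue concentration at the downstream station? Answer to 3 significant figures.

After mixing, C = (2900·0.03900 + 580.0·180.0) / 3480 = 104500/3480 = 30.03 µg/L.
Half-life 0.493 d → k = ln 2 / 0.493 = 1.406 d⁻¹.
Applying C = C₀e^(−kt): 30.03 × 0.4922 = 14.78 µg/L.

14.8 µg/L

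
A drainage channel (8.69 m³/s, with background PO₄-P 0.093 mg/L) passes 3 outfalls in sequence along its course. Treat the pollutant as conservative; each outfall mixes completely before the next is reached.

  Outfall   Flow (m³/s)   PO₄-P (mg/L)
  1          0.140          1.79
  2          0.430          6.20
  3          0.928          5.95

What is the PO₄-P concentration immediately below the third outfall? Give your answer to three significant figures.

After outfall 1: Q = 8.690 + 0.1400 = 8.830 m³/s; C = (8.690·0.09300 + 0.1400·1.790)/8.830 = 0.1199 mg/L.
After outfall 2: Q = 8.830 + 0.4300 = 9.260 m³/s; C = (8.830·0.1199 + 0.4300·6.200)/9.260 = 0.4022 mg/L.
After outfall 3: Q = 9.260 + 0.9280 = 10.19 m³/s; C = (9.260·0.4022 + 0.9280·5.950)/10.19 = 0.9076 mg/L.

0.908 mg/L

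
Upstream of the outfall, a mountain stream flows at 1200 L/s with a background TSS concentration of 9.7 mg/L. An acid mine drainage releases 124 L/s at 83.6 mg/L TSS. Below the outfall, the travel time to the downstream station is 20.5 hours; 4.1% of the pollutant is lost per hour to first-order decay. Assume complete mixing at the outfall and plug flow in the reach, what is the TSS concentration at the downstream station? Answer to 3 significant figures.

Flow-weighted average: C = (1200·9.700 + 124.0·83.60) / 1324 = 22010/1324 = 16.62 mg/L.
4.1%/h lost → k = −ln(1 − 0.041) = 0.04186 h⁻¹.
After decay, C = 16.62 × e^(−kt) = 16.62 × 0.4239 = 7.046 mg/L.

7.05 mg/L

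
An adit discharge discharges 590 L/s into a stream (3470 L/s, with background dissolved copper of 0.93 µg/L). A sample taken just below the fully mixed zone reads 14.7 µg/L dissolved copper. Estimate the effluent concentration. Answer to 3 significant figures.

95.7 µg/L

Mass balance: 3470·0.9300 + 590.0·Cₑ = 4060·14.70
→ Cₑ = (4060·14.70 − 3470·0.9300) / 590.0 = 95.69 µg/L.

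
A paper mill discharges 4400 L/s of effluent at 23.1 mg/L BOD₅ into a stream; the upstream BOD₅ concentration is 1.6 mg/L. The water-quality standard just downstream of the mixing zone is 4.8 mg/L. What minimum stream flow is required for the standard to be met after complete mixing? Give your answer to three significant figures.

25200 L/s

Set C_mix = 4.8: (Q·1.600 + 4400·23.10) / (Q + 4400) = 4.8
→ Q = 4400·(23.10 − 4.8)/(4.8 − 1.600) = 25160 L/s.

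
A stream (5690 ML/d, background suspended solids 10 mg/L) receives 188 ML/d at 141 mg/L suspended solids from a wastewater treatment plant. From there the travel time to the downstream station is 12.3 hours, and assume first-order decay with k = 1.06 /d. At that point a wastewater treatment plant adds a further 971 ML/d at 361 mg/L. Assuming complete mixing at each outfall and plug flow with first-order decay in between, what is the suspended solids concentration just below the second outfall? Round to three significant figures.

Mixed concentration C = ΣQC/ΣQ = (5690·10.00 + 188.0·141.0) / 5878 = 83410/5878 = 14.19 mg/L; combined flow 5878 ML/d.
Applying C = C₀e^(−kt): 14.19 × 0.5809 = 8.242 mg/L.
At the second outfall, C = (5878·8.242 + 971.0·361.0) / (5878 + 971.0) = 58.25 mg/L.

58.3 mg/L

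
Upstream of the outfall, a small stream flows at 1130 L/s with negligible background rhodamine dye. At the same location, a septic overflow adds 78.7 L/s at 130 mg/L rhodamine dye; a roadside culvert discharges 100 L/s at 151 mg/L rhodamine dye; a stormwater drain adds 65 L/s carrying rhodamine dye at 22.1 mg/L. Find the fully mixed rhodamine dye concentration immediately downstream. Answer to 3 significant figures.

Mass balance: C = (1130·0 + 78.70·130.0 + 100.0·151.0 + 65.00·22.10) / 1374 = 26770/1374 = 19.49 mg/L.

19.5 mg/L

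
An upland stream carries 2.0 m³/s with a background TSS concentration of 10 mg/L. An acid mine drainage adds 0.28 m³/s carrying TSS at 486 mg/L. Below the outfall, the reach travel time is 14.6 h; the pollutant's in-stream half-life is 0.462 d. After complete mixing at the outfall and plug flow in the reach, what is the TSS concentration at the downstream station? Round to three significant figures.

27.5 mg/L

Flow-weighted average: C = (2.000·10.00 + 0.2800·486.0) / 2.280 = 156.1/2.280 = 68.46 mg/L.
Half-life 0.462 d → k = ln 2 / 0.462 = 1.500 d⁻¹.
Applying C = C₀e^(−kt): 68.46 × 0.4014 = 27.48 mg/L.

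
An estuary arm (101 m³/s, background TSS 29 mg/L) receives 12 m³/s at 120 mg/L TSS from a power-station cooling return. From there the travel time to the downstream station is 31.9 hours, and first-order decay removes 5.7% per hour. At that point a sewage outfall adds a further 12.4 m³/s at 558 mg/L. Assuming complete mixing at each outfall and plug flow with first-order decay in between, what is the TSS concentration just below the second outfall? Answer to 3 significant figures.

Mass balance: C = (101.0·29.00 + 12.00·120.0) / 113.0 = 4369/113.0 = 38.66 mg/L; combined flow 113.0 m³/s.
5.7%/h lost → k = −ln(1 − 0.057) = 0.05869 h⁻¹.
First-order decay: C = 38.66·exp(−k·t) = 38.66·0.1538 = 5.946 mg/L.
Second outfall: C = (113.0·5.946 + 12.40·558.0)/125.4 = 60.54 mg/L.

60.5 mg/L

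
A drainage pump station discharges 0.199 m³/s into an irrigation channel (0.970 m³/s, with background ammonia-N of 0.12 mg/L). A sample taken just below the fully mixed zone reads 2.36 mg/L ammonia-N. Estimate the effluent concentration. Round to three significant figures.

Mass balance: 0.9700·0.1200 + 0.1990·Cₑ = 1.169·2.360
→ Cₑ = (1.169·2.360 − 0.9700·0.1200) / 0.1990 = 13.28 mg/L.

13.3 mg/L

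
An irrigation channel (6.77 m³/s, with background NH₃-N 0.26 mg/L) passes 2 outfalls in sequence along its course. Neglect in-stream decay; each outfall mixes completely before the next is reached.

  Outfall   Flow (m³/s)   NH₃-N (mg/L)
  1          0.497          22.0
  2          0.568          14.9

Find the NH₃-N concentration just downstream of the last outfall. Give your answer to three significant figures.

2.70 mg/L

Outfall 1: combined Q = 7.267 m³/s; C = (6.770·0.2600 + 0.4970·22.00)/7.267 = 1.747 mg/L.
Outfall 2: combined Q = 7.835 m³/s; C = (7.267·1.747 + 0.5680·14.90)/7.835 = 2.700 mg/L.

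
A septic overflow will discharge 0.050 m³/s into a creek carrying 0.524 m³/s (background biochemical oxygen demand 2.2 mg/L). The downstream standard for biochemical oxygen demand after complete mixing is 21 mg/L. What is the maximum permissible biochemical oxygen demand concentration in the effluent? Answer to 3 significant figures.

218 mg/L

At the limit, (Qr·Cr + Qe·Cₑ)/(Qr + Qe) = 21:
Cₑ = (0.5740·21 − 0.5240·2.200) / 0.05000 = 218.0 mg/L.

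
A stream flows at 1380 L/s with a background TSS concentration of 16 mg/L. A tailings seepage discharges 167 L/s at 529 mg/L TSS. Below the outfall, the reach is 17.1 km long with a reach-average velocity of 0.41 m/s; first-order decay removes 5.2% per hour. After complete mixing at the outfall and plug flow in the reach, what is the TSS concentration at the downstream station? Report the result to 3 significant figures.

Conservation of mass: C = (1380·16.00 + 167.0·529.0) / 1547 = 110400/1547 = 71.38 mg/L.
Travel time t = 17.1·1000 / 0.41 = 41710 s = 11.59 h.
5.2%/h lost → k = −ln(1 − 0.052) = 0.05340 h⁻¹.
Applying C = C₀e^(−kt): 71.38 × 0.5387 = 38.45 mg/L.

38.4 mg/L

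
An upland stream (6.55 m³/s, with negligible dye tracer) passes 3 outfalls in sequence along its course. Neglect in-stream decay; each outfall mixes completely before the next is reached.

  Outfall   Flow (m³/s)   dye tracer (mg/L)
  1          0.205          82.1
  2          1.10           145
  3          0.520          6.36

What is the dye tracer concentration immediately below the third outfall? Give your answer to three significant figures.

21.4 mg/L

After outfall 1: Q = 6.550 + 0.2050 = 6.755 m³/s; C = (6.550·0 + 0.2050·82.10)/6.755 = 2.492 mg/L.
After outfall 2: Q = 6.755 + 1.100 = 7.855 m³/s; C = (6.755·2.492 + 1.100·145.0)/7.855 = 22.45 mg/L.
After outfall 3: Q = 7.855 + 0.5200 = 8.375 m³/s; C = (7.855·22.45 + 0.5200·6.360)/8.375 = 21.45 mg/L.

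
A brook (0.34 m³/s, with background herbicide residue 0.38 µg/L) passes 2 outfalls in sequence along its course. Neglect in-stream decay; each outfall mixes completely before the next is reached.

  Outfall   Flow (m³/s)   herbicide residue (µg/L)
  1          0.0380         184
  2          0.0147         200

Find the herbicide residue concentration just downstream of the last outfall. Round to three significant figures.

25.6 µg/L

After outfall 1: Q = 0.3400 + 0.03800 = 0.3780 m³/s; C = (0.3400·0.3800 + 0.03800·184.0)/0.3780 = 18.84 µg/L.
After outfall 2: Q = 0.3780 + 0.01470 = 0.3927 m³/s; C = (0.3780·18.84 + 0.01470·200.0)/0.3927 = 25.62 µg/L.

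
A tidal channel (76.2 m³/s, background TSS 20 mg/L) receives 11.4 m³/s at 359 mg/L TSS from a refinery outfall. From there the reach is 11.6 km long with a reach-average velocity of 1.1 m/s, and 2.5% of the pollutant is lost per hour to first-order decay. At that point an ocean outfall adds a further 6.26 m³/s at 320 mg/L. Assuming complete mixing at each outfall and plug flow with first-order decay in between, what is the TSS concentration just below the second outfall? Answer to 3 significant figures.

After mixing, C = (76.20·20.00 + 11.40·359.0) / 87.60 = 5617/87.60 = 64.12 mg/L; combined flow 87.60 m³/s.
Travel time t = 11.6·1000 / 1.1 = 10550 s = 2.929 h.
2.5%/h lost → k = −ln(1 − 0.025) = 0.02532 h⁻¹.
Decay over the reach: 64.12·exp(−kt) = 64.12·0.9285 = 59.53 mg/L.
At the second outfall, C = (87.60·59.53 + 6.260·320.0) / (87.60 + 6.260) = 76.91 mg/L.

76.9 mg/L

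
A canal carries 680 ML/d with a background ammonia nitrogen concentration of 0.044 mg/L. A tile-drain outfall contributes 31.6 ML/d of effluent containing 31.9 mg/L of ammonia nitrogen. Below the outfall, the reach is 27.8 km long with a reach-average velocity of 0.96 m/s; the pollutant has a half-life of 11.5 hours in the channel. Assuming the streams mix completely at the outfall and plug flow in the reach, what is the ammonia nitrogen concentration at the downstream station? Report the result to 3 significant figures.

Conservation of mass: C = (680.0·0.04400 + 31.60·31.90) / 711.6 = 1038/711.6 = 1.459 mg/L.
Travel time t = 27.8·1000 / 0.96 = 28960 s = 8.044 h.
Half-life 11.5 h → k = ln 2 / 11.5 = 0.06027 h⁻¹ = 1.447 d⁻¹.
Decay over the reach: 1.459·exp(−kt) = 1.459·0.6158 = 0.8982 mg/L.

0.898 mg/L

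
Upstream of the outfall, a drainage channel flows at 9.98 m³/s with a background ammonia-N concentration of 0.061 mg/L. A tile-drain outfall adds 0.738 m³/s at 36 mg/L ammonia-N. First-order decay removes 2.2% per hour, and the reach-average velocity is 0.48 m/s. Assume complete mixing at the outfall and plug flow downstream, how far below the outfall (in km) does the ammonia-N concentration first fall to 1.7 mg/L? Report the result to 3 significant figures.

31.1 km

Flow-weighted average: C = (9.980·0.06100 + 0.7380·36.00) / 10.72 = 27.18/10.72 = 2.536 mg/L.
2.2%/h lost → k = −ln(1 − 0.022) = 0.02225 h⁻¹.
Set 2.536·exp(−k·t) = 1.7 → t = ln(2.536/1.7)/k = 64700 s = 17.97 h.
Distance = v·t = 0.48·64700 = 31060 m = 31.06 km.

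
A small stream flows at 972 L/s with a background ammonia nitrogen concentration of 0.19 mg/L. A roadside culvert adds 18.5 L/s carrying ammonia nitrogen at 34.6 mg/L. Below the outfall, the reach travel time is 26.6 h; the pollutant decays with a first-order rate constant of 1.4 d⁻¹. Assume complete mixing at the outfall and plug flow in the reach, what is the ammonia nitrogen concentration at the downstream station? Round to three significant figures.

0.176 mg/L

After mixing, C = (972.0·0.1900 + 18.50·34.60) / 990.5 = 824.8/990.5 = 0.8327 mg/L.
Decay over the reach: 0.8327·exp(−kt) = 0.8327·0.2119 = 0.1764 mg/L.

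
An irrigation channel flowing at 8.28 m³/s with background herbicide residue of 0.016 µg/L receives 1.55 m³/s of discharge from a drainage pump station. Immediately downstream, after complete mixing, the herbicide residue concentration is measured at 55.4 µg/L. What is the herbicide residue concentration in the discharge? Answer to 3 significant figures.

351 µg/L

Mass balance: 8.280·0.01600 + 1.550·Cₑ = 9.830·55.40
→ Cₑ = (9.830·55.40 − 8.280·0.01600) / 1.550 = 351.3 µg/L.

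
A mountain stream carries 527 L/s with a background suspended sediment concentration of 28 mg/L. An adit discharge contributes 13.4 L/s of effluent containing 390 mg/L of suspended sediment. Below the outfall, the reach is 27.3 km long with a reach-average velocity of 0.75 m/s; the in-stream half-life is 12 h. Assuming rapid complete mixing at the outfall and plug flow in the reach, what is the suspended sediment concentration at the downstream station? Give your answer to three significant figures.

Mixed concentration C = ΣQC/ΣQ = (527.0·28.00 + 13.40·390.0) / 540.4 = 19980/540.4 = 36.98 mg/L.
Travel time t = 27.3·1000 / 0.75 = 36400 s = 10.11 h.
Half-life 12 h → k = ln 2 / 12 = 0.05776 h⁻¹ = 1.386 d⁻¹.
After decay, C = 36.98 × e^(−kt) = 36.98 × 0.5576 = 20.62 mg/L.

20.6 mg/L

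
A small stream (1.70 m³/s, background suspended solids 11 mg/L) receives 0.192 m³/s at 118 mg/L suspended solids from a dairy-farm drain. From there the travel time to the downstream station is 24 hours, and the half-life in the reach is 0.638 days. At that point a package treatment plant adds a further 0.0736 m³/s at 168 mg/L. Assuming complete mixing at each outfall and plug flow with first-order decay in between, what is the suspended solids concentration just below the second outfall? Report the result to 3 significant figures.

13.4 mg/L

After mixing, C = (1.700·11.00 + 0.1920·118.0) / 1.892 = 41.36/1.892 = 21.86 mg/L; combined flow 1.892 m³/s.
Half-life 0.638 d → k = ln 2 / 0.638 = 1.086 d⁻¹.
After decay, C = 21.86 × e^(−kt) = 21.86 × 0.3374 = 7.375 mg/L.
Second outfall: C = (1.892·7.375 + 0.07360·168.0)/1.966 = 13.39 mg/L.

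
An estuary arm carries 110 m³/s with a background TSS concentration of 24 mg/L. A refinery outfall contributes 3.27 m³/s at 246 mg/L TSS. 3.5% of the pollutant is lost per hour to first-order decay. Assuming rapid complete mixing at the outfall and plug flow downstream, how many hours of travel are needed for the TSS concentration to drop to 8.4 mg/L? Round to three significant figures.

36.1 h

Flow-weighted average: C = (110.0·24.00 + 3.270·246.0) / 113.3 = 3444/113.3 = 30.41 mg/L.
3.5%/h lost → k = −ln(1 − 0.035) = 0.03563 h⁻¹.
30.41·exp(−k·t) = 8.4 → t = ln(30.41/8.4)/k = 130000 s = 36.11 h.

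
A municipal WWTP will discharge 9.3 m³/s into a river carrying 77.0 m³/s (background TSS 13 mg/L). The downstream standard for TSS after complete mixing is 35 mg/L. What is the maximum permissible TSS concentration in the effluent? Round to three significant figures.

At the limit, (Qr·Cr + Qe·Cₑ)/(Qr + Qe) = 35:
Cₑ = (86.30·35 − 77.00·13.00) / 9.300 = 217.2 mg/L.

217 mg/L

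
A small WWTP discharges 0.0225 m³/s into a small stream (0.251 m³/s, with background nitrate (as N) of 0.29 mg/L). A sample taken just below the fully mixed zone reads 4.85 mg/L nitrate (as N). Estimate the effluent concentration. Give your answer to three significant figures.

Mass balance: 0.2510·0.2900 + 0.02250·Cₑ = 0.2735·4.850
→ Cₑ = (0.2735·4.850 − 0.2510·0.2900) / 0.02250 = 55.72 mg/L.

55.7 mg/L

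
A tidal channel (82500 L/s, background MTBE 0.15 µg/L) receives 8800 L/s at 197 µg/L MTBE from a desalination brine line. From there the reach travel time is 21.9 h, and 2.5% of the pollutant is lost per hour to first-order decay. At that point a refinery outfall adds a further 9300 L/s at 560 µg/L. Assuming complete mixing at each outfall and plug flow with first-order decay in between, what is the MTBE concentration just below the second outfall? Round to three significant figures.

61.7 µg/L

Mass balance: C = (82500·0.1500 + 8800·197.0) / 91300 = 1746000/91300 = 19.12 µg/L; combined flow 91300 L/s.
2.5%/h lost → k = −ln(1 − 0.025) = 0.02532 h⁻¹.
Decay over the reach: 19.12·exp(−kt) = 19.12·0.5744 = 10.98 µg/L.
At the second outfall, C = (91300·10.98 + 9300·560.0) / (91300 + 9300) = 61.74 µg/L.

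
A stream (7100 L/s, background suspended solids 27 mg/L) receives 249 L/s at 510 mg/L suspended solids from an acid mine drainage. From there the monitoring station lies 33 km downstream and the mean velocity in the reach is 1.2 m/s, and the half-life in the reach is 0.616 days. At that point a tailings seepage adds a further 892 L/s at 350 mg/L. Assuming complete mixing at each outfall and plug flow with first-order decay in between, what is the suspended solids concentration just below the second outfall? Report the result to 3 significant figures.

Mixed concentration C = ΣQC/ΣQ = (7100·27.00 + 249.0·510.0) / 7349 = 318700/7349 = 43.37 mg/L; combined flow 7349 L/s.
Travel time t = 33·1000 / 1.2 = 27500 s = 7.639 h.
Half-life 0.616 d → k = ln 2 / 0.616 = 1.125 d⁻¹.
Decay over the reach: 43.37·exp(−kt) = 43.37·0.6990 = 30.31 mg/L.
At the second outfall, C = (7349·30.31 + 892.0·350.0) / (7349 + 892.0) = 64.91 mg/L.

64.9 mg/L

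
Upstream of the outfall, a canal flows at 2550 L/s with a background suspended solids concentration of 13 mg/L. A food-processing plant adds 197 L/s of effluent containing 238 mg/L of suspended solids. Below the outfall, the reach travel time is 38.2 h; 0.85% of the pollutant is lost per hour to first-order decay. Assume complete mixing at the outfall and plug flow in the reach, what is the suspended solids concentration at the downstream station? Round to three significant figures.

21.0 mg/L

Mixed concentration C = ΣQC/ΣQ = (2550·13.00 + 197.0·238.0) / 2747 = 80040/2747 = 29.14 mg/L.
0.85%/h lost → k = −ln(1 − 0.0085) = 0.008536 h⁻¹.
Decay over the reach: 29.14·exp(−kt) = 29.14·0.7217 = 21.03 mg/L.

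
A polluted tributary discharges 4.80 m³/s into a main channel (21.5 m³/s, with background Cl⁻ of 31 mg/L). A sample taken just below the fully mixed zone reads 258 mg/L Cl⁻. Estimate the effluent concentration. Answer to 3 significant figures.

Mass balance: 21.50·31.00 + 4.800·Cₑ = 26.30·258.0
→ Cₑ = (26.30·258.0 − 21.50·31.00) / 4.800 = 1275 mg/L.

1270 mg/L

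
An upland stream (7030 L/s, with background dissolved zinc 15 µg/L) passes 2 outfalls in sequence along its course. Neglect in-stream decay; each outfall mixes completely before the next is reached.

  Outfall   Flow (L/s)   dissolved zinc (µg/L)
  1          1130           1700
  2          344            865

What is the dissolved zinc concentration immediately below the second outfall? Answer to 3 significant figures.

273 µg/L

Below outfall 1: Q → 8160 L/s, C = (7030·15.00 + 1130·1700)/8160 = 248.3 µg/L.
Below outfall 2: Q → 8504 L/s, C = (8160·248.3 + 344.0·865.0)/8504 = 273.3 µg/L.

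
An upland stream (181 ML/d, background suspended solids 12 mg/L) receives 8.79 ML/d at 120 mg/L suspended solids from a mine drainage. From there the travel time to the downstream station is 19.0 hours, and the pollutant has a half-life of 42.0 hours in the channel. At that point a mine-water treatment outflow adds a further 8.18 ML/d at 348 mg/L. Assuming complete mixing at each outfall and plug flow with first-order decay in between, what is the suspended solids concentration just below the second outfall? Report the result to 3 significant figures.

Mass balance: C = (181.0·12.00 + 8.790·120.0) / 189.8 = 3227/189.8 = 17.00 mg/L; combined flow 189.8 ML/d.
Half-life 42.0 h → k = ln 2 / 42.0 = 0.01650 h⁻¹ = 0.3961 d⁻¹.
After decay, C = 17.00 × e^(−kt) = 17.00 × 0.7308 = 12.43 mg/L.
Second outfall: C = (189.8·12.43 + 8.180·348.0)/198.0 = 26.29 mg/L.

26.3 mg/L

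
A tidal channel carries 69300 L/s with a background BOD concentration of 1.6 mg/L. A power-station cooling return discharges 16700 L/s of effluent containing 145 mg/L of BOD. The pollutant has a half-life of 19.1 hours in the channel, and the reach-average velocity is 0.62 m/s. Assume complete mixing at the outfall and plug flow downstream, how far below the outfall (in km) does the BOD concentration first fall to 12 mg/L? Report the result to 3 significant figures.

Conservation of mass: C = (69300·1.600 + 16700·145.0) / 86000 = 2532000/86000 = 29.45 mg/L.
Half-life 19.1 h → k = ln 2 / 19.1 = 0.03629 h⁻¹ = 0.8710 d⁻¹.
Set 29.45·exp(−k·t) = 12 → t = ln(29.45/12)/k = 89050 s = 24.74 h.
Distance = v·t = 0.62·89050 = 55210 m = 55.21 km.

55.2 km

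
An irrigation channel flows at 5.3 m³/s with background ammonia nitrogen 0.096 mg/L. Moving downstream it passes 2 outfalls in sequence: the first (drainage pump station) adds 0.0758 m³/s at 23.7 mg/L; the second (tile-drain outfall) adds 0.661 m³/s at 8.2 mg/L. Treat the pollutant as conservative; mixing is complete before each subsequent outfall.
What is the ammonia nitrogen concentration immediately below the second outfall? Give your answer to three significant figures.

1.28 mg/L

After outfall 1: Q = 5.300 + 0.07580 = 5.376 m³/s; C = (5.300·0.09600 + 0.07580·23.70)/5.376 = 0.4288 mg/L.
After outfall 2: Q = 5.376 + 0.6610 = 6.037 m³/s; C = (5.376·0.4288 + 0.6610·8.200)/6.037 = 1.280 mg/L.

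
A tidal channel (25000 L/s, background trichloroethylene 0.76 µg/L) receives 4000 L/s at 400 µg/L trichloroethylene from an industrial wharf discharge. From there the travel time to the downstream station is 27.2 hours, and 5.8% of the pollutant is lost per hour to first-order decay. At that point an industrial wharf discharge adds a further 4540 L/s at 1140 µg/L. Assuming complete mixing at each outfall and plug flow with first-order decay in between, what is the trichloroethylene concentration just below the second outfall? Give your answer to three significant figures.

Mixed concentration C = ΣQC/ΣQ = (25000·0.7600 + 4000·400.0) / 29000 = 1619000/29000 = 55.83 µg/L; combined flow 29000 L/s.
5.8%/h lost → k = −ln(1 − 0.058) = 0.05975 h⁻¹.
First-order decay: C = 55.83·exp(−k·t) = 55.83·0.1969 = 10.99 µg/L.
At the second outfall, C = (29000·10.99 + 4540·1140) / (29000 + 4540) = 163.8 µg/L.

164 µg/L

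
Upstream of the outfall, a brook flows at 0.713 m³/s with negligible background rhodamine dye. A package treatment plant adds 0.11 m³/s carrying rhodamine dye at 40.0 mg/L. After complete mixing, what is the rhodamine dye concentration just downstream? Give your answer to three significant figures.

Mass balance: C = (0.7130·0 + 0.1100·40.00) / 0.8230 = 4.400/0.8230 = 5.346 mg/L.

5.35 mg/L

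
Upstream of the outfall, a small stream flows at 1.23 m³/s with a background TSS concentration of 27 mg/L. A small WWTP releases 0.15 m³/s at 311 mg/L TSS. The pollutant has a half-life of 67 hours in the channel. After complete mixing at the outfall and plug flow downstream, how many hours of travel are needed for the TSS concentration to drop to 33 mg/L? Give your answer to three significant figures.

54.3 h

After mixing, C = (1.230·27.00 + 0.1500·311.0) / 1.380 = 79.86/1.380 = 57.87 mg/L.
Half-life 67 h → k = ln 2 / 67 = 0.01035 h⁻¹ = 0.2483 d⁻¹.
57.87·exp(−k·t) = 33 → t = ln(57.87/33)/k = 195500 s = 54.29 h.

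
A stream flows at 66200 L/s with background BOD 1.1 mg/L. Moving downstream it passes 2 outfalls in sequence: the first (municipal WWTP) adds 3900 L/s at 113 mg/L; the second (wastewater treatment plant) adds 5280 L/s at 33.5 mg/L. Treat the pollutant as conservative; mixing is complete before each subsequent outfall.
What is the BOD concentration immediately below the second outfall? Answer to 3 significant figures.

9.16 mg/L

Outfall 1: combined Q = 70100 L/s; C = (66200·1.100 + 3900·113.0)/70100 = 7.326 mg/L.
Outfall 2: combined Q = 75380 L/s; C = (70100·7.326 + 5280·33.50)/75380 = 9.159 mg/L.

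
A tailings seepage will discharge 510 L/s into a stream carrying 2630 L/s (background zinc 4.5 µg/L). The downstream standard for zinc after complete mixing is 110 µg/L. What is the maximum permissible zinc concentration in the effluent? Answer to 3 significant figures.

At the limit, (Qr·Cr + Qe·Cₑ)/(Qr + Qe) = 110:
Cₑ = (3140·110 − 2630·4.500) / 510.0 = 654.0 µg/L.

654 µg/L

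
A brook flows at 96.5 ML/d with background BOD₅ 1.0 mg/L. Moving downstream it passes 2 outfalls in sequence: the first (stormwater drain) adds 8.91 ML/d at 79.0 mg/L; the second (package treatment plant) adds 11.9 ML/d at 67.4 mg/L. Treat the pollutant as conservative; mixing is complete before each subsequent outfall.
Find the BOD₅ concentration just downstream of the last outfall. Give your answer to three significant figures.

13.7 mg/L

After outfall 1: Q = 96.50 + 8.910 = 105.4 ML/d; C = (96.50·1.000 + 8.910·79.00)/105.4 = 7.593 mg/L.
After outfall 2: Q = 105.4 + 11.90 = 117.3 ML/d; C = (105.4·7.593 + 11.90·67.40)/117.3 = 13.66 mg/L.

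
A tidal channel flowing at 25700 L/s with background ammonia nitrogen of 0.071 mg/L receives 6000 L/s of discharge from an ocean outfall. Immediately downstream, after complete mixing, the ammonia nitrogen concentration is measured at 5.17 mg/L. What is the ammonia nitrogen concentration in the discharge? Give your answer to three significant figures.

27.0 mg/L

Mass balance: 25700·0.07100 + 6000·Cₑ = 31700·5.170
→ Cₑ = (31700·5.170 − 25700·0.07100) / 6000 = 27.01 mg/L.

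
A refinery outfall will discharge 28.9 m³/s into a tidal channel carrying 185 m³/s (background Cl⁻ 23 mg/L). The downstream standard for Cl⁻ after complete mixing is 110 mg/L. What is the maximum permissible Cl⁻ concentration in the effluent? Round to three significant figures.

667 mg/L

At the limit, (Qr·Cr + Qe·Cₑ)/(Qr + Qe) = 110:
Cₑ = (213.9·110 − 185.0·23.00) / 28.90 = 666.9 mg/L.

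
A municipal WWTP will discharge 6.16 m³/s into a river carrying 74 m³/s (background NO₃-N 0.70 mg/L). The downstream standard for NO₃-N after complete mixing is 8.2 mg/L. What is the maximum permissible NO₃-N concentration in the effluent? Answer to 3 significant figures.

At the limit, (Qr·Cr + Qe·Cₑ)/(Qr + Qe) = 8.2:
Cₑ = (80.16·8.2 − 74.00·0.7000) / 6.160 = 98.30 mg/L.

98.3 mg/L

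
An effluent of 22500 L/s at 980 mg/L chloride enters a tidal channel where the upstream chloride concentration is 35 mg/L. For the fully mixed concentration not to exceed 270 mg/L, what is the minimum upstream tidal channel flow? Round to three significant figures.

Set C_mix = 270: (Q·35.00 + 22500·980.0) / (Q + 22500) = 270
→ Q = 22500·(980.0 − 270)/(270 − 35.00) = 67980 L/s.

68000 L/s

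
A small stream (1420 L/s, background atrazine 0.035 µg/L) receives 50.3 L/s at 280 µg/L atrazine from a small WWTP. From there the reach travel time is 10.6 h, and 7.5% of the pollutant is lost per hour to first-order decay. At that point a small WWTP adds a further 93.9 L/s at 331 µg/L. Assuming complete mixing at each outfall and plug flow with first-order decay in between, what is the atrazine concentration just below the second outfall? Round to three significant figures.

23.8 µg/L

Mass balance: C = (1420·0.03500 + 50.30·280.0) / 1470 = 14130/1470 = 9.613 µg/L; combined flow 1470 L/s.
7.5%/h lost → k = −ln(1 − 0.075) = 0.07796 h⁻¹.
Decay over the reach: 9.613·exp(−kt) = 9.613·0.4376 = 4.207 µg/L.
Second outfall: C = (1470·4.207 + 93.90·331.0)/1564 = 23.82 µg/L.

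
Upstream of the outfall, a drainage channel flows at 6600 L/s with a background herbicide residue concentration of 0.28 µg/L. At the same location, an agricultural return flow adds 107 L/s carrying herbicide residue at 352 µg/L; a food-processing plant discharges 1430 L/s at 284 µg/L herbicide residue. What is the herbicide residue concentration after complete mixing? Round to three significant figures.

Conservation of mass: C = (6600·0.2800 + 107.0·352.0 + 1430·284.0) / 8137 = 445600/8137 = 54.77 µg/L.

54.8 µg/L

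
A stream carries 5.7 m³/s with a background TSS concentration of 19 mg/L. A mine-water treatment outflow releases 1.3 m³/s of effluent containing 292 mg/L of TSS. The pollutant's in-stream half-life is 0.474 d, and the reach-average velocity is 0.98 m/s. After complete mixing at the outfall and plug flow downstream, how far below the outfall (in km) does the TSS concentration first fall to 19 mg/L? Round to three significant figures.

Flow-weighted average: C = (5.700·19.00 + 1.300·292.0) / 7.000 = 487.9/7.000 = 69.70 mg/L.
Half-life 0.474 d → k = ln 2 / 0.474 = 1.462 d⁻¹.
Set 69.70·exp(−k·t) = 19 → t = ln(69.70/19)/k = 76790 s = 21.33 h.
Distance = v·t = 0.98·76790 = 75260 m = 75.26 km.

75.3 km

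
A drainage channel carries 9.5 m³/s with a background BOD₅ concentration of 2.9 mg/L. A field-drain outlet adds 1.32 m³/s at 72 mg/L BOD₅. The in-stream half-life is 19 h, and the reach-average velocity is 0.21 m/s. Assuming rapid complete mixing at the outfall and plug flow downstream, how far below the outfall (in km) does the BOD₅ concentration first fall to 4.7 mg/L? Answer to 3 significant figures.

18.2 km

After mixing, C = (9.500·2.900 + 1.320·72.00) / 10.82 = 122.6/10.82 = 11.33 mg/L.
Half-life 19 h → k = ln 2 / 19 = 0.03648 h⁻¹ = 0.8756 d⁻¹.
Set 11.33·exp(−k·t) = 4.7 → t = ln(11.33/4.7)/k = 86830 s = 24.12 h.
Distance = v·t = 0.21·86830 = 18230 m = 18.23 km.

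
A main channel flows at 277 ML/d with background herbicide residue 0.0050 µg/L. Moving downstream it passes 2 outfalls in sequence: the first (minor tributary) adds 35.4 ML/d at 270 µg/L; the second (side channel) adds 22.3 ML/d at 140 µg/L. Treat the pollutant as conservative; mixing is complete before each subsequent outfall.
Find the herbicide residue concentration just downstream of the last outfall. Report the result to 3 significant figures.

Below outfall 1: Q → 312.4 ML/d, C = (277.0·0.005000 + 35.40·270.0)/312.4 = 30.60 µg/L.
Below outfall 2: Q → 334.7 ML/d, C = (312.4·30.60 + 22.30·140.0)/334.7 = 37.89 µg/L.

37.9 µg/L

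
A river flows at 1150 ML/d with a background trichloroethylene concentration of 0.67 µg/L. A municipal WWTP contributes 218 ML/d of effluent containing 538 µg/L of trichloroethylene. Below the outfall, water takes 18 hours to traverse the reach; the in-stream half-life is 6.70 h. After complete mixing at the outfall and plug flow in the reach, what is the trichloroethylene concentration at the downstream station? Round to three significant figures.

Flow-weighted average: C = (1150·0.6700 + 218.0·538.0) / 1368 = 118100/1368 = 86.30 µg/L.
Half-life 6.70 h → k = ln 2 / 6.70 = 0.1035 h⁻¹ = 2.483 d⁻¹.
Applying C = C₀e^(−kt): 86.30 × 0.1553 = 13.40 µg/L.

13.4 µg/L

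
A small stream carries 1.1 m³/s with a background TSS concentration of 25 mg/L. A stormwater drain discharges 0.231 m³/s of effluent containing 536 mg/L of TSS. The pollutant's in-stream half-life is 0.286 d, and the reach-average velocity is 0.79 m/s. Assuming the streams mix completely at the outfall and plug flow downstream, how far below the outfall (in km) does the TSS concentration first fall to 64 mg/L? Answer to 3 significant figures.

16.2 km

After mixing, C = (1.100·25.00 + 0.2310·536.0) / 1.331 = 151.3/1.331 = 113.7 mg/L.
Half-life 0.286 d → k = ln 2 / 0.286 = 2.424 d⁻¹.
Set 113.7·exp(−k·t) = 64 → t = ln(113.7/64)/k = 20480 s = 5.690 h.
Distance = v·t = 0.79·20480 = 16180 m = 16.18 km.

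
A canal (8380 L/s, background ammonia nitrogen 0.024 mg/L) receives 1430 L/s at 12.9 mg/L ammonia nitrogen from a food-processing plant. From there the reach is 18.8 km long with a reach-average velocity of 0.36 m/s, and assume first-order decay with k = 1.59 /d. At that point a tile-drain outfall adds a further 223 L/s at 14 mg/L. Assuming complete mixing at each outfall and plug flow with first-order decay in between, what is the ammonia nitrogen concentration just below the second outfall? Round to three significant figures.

1.02 mg/L

Conservation of mass: C = (8380·0.02400 + 1430·12.90) / 9810 = 18650/9810 = 1.901 mg/L; combined flow 9810 L/s.
Travel time t = 18.8·1000 / 0.36 = 52220 s = 14.51 h.
Applying C = C₀e^(−kt): 1.901 × 0.3825 = 0.7271 mg/L.
Second outfall: C = (9810·0.7271 + 223.0·14.00)/10030 = 1.022 mg/L.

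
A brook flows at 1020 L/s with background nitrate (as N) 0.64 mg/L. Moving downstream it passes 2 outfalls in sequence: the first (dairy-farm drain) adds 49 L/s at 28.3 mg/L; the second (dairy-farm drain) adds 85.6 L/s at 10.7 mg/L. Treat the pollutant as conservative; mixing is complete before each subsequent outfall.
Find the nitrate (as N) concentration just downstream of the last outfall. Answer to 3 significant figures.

2.56 mg/L

After outfall 1: Q = 1020 + 49.00 = 1069 L/s; C = (1020·0.6400 + 49.00·28.30)/1069 = 1.908 mg/L.
After outfall 2: Q = 1069 + 85.60 = 1155 L/s; C = (1069·1.908 + 85.60·10.70)/1155 = 2.560 mg/L.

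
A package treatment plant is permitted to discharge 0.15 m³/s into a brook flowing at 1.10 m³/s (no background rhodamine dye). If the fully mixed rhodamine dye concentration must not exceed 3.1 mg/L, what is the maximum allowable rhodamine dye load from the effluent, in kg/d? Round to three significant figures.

335 kg/d

Mass balance at the limit: 1.100·0 + 0.1500·Cₑ = 1.250·3.1 → Cₑ = 25.83 mg/L.
Load = 0.1500 m³/s × 25.83 g/m³ × 86 400 s/d = 334.8 kg/d.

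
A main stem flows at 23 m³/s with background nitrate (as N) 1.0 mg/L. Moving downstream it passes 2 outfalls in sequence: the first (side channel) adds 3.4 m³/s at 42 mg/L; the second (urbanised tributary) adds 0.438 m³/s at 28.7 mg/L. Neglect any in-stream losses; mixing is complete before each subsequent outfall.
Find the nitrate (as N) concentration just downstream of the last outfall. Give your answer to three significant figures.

Outfall 1: combined Q = 26.40 m³/s; C = (23.00·1.000 + 3.400·42.00)/26.40 = 6.280 mg/L.
Outfall 2: combined Q = 26.84 m³/s; C = (26.40·6.280 + 0.4380·28.70)/26.84 = 6.646 mg/L.

6.65 mg/L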